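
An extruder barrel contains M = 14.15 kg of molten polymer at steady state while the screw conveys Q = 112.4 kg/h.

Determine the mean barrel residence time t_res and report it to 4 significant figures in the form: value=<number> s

value=453.2 s

Q_s = Q / 3600 = 112.4 / 3600 = 0.0312222 kg/s
t_res = M / Q_s = 14.15 / 0.0312222 = 453.203 s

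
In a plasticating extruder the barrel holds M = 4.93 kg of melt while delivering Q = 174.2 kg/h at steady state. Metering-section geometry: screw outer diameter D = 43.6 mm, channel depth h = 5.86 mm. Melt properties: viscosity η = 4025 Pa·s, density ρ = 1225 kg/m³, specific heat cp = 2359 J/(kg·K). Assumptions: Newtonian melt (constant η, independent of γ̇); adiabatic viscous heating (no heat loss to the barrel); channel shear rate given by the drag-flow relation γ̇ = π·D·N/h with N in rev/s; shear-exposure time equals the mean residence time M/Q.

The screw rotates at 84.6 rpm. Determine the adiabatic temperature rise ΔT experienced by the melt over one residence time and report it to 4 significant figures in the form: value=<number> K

Convert throughput: Q = 174.2 kg/h = 174.2/3600 = 0.0483889 kg/s
t_res = M / Q_s = 4.93 / 0.0483889 = 101.883 s
D = 43.6 mm = 0.0436 m;  h = 5.86 mm = 0.00586 m;  N = 84.6 rpm / 60 = 1.41 rev/s
γ̇ = π·D·N / h = π · 0.0436 · 1.41 / 0.00586 = 32.9578 s⁻¹
ΔT = η·γ̇²·t_res / (ρ·cp) = 4025 · (32.9578)² · 101.883 / (1225 · 2359) = 154.141 K

value=154.1 K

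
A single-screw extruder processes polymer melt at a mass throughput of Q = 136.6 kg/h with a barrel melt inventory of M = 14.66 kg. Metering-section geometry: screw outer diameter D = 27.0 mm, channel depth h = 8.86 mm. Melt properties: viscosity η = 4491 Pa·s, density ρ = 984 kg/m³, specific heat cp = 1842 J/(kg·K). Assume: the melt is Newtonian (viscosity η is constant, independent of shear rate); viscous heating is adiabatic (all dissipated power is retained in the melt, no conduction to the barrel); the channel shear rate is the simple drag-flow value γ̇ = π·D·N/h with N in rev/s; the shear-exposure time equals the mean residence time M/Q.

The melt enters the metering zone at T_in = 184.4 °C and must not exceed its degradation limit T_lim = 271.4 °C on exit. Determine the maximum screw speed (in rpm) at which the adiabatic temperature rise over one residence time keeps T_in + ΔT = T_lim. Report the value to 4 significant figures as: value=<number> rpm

value=59.75 rpm

Convert throughput: Q = 136.6 kg/h = 136.6/3600 = 0.0379444 kg/s
Mean residence time: t_res = M/Q_s = 14.66 kg / 0.0379444 kg/s = 386.354 s
D = 27.0 mm = 0.027 m;  h = 8.86 mm = 0.00886 m
ΔT_a = T_lim − T_in = 271.4 − 184.4 = 87 K
γ̇_max² = ΔT_a·ρ·cp/(η·t_res) = 87·984·1842/(4491·386.354) = 90.8814 s⁻²
γ̇_max = sqrt(90.8814) = 9.53318 s⁻¹
Solve γ̇ = πDN/h for N: N_max = γ̇_max·h/(π·D) = 9.53318 × 0.00886 / (π × 0.027) = 0.995767 rev/s = 59.746 rpm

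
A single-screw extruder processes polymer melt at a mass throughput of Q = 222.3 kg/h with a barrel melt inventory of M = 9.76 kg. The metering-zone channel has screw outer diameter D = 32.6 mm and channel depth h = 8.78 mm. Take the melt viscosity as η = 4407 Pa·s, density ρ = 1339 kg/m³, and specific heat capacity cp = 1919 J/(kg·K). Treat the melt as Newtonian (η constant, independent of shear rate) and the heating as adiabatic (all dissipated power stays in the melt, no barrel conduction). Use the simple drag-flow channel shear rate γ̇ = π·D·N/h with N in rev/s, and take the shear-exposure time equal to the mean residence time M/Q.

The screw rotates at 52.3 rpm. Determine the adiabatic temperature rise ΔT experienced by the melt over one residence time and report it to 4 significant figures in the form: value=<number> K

value=28.03 K

Convert throughput: Q = 222.3 kg/h = 222.3/3600 = 0.06175 kg/s
Mean residence time: t_res = M/Q_s = 9.76 kg / 0.06175 kg/s = 158.057 s
Convert to SI: D = 0.0326 m, h = 0.00878 m, N = 52.3/60 = 0.871667 rev/s
γ̇ = π D N / h = (π)(0.0326)(0.871667) / 0.00878 = 10.1677 s⁻¹
Adiabatic rise: ΔT = η γ̇² t_res / (ρ cp) = 4407·(10.1677)²·158.057 / (1339·1919) = 28.0251 K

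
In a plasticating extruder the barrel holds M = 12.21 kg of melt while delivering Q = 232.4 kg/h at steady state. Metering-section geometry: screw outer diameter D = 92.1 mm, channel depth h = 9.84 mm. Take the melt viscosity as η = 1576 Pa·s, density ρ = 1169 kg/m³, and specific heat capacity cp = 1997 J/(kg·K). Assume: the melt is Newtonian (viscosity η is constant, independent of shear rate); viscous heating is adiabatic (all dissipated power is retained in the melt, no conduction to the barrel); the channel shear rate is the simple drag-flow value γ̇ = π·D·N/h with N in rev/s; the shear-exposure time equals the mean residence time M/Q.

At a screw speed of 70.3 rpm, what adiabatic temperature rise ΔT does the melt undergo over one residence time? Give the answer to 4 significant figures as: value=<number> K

Convert throughput: Q = 232.4 kg/h = 232.4/3600 = 0.0645556 kg/s
t_res = M / Q_s = 12.21 / 0.0645556 = 189.139 s
D = 92.1 mm = 0.0921 m;  h = 9.84 mm = 0.00984 m;  N = 70.3 rpm / 60 = 1.17167 rev/s
γ̇ = π D N / h = (π)(0.0921)(1.17167) / 0.00984 = 34.4523 s⁻¹
ΔT = η·γ̇²·t_res / (ρ·cp) = 1576 · (34.4523)² · 189.139 / (1169 · 1997) = 151.559 K

value=151.6 K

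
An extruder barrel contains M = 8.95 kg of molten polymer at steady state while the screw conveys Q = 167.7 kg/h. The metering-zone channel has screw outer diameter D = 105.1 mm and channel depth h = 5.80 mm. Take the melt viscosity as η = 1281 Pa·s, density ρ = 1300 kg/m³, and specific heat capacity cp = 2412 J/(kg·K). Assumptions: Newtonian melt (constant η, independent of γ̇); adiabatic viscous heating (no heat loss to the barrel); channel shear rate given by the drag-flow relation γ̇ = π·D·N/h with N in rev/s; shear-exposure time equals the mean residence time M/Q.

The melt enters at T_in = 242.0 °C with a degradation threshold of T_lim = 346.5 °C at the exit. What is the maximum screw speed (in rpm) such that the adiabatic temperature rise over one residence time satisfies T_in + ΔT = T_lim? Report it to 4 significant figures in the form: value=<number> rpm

value=38.46 rpm

Q_s = Q / 3600 = 167.7 / 3600 = 0.0465833 kg/s
Mean residence time: t_res = M/Q_s = 8.95 kg / 0.0465833 kg/s = 192.129 s
D = 105.1 mm = 0.1051 m;  h = 5.80 mm = 0.0058 m
ΔT_a = T_lim − T_in = 346.5 °C − 242.0 °C = 104.5 K
γ̇_max² = ΔT_a·ρ·cp/(η·t_res) = 104.5·1300·2412/(1281·192.129) = 1331.36 s⁻²
γ̇_max = √1331.36 = 36.4878 s⁻¹
Solve γ̇ = πDN/h for N: N_max = γ̇_max·h/(π·D) = 36.4878 × 0.0058 / (π × 0.1051) = 0.640948 rev/s = 38.4569 rpm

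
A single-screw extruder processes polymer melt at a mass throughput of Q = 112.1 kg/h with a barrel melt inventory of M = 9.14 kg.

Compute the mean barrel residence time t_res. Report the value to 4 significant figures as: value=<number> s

Throughput in SI: Q_s = 112.1 kg/h ÷ 3600 s/h = 0.0311389 kg/s
t_res = M / Q_s = 9.14 ÷ 0.0311389 = 293.524 s

value=293.5 s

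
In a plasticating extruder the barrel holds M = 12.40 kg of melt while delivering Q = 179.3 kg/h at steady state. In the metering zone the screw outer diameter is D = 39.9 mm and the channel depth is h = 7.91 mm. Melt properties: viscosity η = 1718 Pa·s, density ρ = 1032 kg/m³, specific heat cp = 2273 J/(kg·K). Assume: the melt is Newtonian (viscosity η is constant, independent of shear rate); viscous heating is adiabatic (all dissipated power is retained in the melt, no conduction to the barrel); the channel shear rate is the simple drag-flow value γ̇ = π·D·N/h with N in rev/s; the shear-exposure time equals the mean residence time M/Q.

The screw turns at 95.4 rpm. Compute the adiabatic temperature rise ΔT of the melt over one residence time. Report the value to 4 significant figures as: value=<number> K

value=115.8 K

Q_s = Q / 3600 = 179.3 / 3600 = 0.0498056 kg/s
Mean residence time: t_res = M/Q_s = 12.40 kg / 0.0498056 kg/s = 248.968 s
Geometry in metres: D = 39.9 mm → 0.0399 m, h = 7.91 mm → 0.00791 m; screw speed N = 95.4 rpm = 1.59 rev/s
Shear rate: γ̇ = πDN/h = π·0.0399·1.59/0.00791 = 25.1967 s⁻¹
ΔT = η·γ̇²·t_res/(ρ·cp) = [1718 × 25.1967² × 248.968] / [1032 × 2273] = 115.764 K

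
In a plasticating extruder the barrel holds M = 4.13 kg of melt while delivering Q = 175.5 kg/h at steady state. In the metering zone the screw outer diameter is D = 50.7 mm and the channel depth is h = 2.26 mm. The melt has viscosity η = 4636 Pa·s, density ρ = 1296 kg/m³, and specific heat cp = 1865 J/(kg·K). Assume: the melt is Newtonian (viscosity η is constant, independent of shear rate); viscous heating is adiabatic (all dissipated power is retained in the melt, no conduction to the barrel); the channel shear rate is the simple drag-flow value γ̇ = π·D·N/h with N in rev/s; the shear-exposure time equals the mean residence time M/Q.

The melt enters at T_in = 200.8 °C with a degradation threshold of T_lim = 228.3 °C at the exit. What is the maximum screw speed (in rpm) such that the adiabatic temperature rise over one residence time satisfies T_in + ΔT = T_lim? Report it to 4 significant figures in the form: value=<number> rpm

value=11.08 rpm

Convert throughput: Q = 175.5 kg/h = 175.5/3600 = 0.04875 kg/s
Mean residence time: t_res = M/Q_s = 4.13 kg / 0.04875 kg/s = 84.7179 s
Convert to metres: D = 0.0507 m, h = 0.00226 m
ΔT_a = T_lim − T_in = 228.3 °C − 200.8 °C = 27.5 K
γ̇_max² = ΔT_a·ρ·cp / (η·t_res) = [27.5 × 1296 × 1865] / [4636 × 84.7179] = 169.238 s⁻²
γ̇_max = √169.238 = 13.0091 s⁻¹
N_max = γ̇_max·h / (π·D) = 13.0091 · 0.00226 / (π · 0.0507) = 0.184586 rev/s = 11.0752 rpm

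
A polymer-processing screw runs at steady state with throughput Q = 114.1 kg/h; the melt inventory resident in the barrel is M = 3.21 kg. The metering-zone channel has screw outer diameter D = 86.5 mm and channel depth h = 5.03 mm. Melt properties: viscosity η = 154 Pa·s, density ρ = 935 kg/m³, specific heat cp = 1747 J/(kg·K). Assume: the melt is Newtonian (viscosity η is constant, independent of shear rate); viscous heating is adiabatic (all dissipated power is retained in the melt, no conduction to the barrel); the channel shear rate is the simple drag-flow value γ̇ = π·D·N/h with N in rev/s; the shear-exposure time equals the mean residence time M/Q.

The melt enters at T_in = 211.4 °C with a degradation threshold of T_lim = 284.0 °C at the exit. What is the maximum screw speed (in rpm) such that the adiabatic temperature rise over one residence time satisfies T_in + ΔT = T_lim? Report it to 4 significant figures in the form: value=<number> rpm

Convert throughput: Q = 114.1 kg/h = 114.1/3600 = 0.0316944 kg/s
t_res = M / Q_s = 3.21 / 0.0316944 = 101.28 s
Convert to metres: D = 0.0865 m, h = 0.00503 m
ΔT_a = T_lim − T_in = 284.0 − 211.4 = 72.6 K
Invert ΔT = ηγ̇²t_res/(ρcp) for γ̇: γ̇_max² = ΔT_a ρ cp / (η t_res) = 72.6·935·1747 / (154·101.28) = 7603.24 s⁻²
γ̇_max = √7603.24 = 87.1965 s⁻¹
Solve γ̇ = πDN/h for N: N_max = γ̇_max·h/(π·D) = 87.1965 × 0.00503 / (π × 0.0865) = 1.61399 rev/s = 96.8395 rpm

value=96.84 rpm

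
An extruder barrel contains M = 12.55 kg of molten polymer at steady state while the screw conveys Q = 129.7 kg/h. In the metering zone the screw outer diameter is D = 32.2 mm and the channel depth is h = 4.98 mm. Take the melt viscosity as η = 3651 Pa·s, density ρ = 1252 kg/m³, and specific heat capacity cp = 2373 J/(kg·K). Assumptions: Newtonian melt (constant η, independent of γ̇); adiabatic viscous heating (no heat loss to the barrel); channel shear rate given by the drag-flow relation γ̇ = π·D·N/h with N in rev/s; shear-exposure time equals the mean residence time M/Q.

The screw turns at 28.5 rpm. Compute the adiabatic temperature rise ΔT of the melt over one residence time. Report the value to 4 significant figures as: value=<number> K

value=39.85 K

Q_s = Q / 3600 = 129.7 / 3600 = 0.0360278 kg/s
t_res = M / Q_s = 12.55 ÷ 0.0360278 = 348.342 s
D = 32.2 mm = 0.0322 m;  h = 4.98 mm = 0.00498 m;  N = 28.5 rpm / 60 = 0.475 rev/s
Shear rate: γ̇ = πDN/h = π·0.0322·0.475/0.00498 = 9.64873 s⁻¹
ΔT = η·γ̇²·t_res/(ρ·cp) = [3651 × 9.64873² × 348.342] / [1252 × 2373] = 39.8525 K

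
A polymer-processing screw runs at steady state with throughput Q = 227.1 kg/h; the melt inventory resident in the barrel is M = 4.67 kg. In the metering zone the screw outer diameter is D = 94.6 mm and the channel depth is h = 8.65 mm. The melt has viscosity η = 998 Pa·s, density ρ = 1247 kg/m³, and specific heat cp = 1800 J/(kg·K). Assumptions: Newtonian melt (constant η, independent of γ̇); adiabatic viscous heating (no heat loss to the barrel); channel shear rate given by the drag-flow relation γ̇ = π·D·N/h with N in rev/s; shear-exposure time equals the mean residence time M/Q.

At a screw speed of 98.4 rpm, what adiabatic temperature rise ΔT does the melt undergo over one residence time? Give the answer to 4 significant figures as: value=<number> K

value=104.5 K

Q_s = Q / 3600 = 227.1 / 3600 = 0.0630833 kg/s
Mean residence time: t_res = M/Q_s = 4.67 kg / 0.0630833 kg/s = 74.0291 s
D = 94.6 mm = 0.0946 m;  h = 8.65 mm = 0.00865 m;  N = 98.4 rpm / 60 = 1.64 rev/s
γ̇ = π·D·N / h = π · 0.0946 · 1.64 / 0.00865 = 56.3467 s⁻¹
ΔT = η·γ̇²·t_res/(ρ·cp) = [998 × 56.3467² × 74.0291] / [1247 × 1800] = 104.504 K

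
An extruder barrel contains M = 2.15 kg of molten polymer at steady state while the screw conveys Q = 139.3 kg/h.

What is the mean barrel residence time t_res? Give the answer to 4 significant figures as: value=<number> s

value=55.56 s

Convert throughput: Q = 139.3 kg/h = 139.3/3600 = 0.0386944 kg/s
t_res = M / Q_s = 2.15 / 0.0386944 = 55.5635 s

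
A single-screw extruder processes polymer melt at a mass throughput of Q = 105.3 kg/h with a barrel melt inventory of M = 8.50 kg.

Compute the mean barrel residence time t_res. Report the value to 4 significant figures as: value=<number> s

value=290.6 s

Convert throughput: Q = 105.3 kg/h = 105.3/3600 = 0.02925 kg/s
t_res = M / Q_s = 8.50 / 0.02925 = 290.598 s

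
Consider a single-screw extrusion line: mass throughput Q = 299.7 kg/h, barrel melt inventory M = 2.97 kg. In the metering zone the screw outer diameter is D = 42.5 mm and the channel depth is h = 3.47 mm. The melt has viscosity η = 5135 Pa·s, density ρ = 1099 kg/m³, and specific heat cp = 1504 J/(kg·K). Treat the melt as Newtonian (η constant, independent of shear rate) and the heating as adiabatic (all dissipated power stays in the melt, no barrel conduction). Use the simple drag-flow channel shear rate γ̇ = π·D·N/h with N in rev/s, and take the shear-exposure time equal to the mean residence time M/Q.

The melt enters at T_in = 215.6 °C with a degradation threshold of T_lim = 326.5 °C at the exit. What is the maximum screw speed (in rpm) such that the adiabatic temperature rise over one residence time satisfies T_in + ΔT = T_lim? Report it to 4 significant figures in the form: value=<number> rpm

Q_s = Q / 3600 = 299.7 / 3600 = 0.08325 kg/s
t_res = M / Q_s = 2.97 ÷ 0.08325 = 35.6757 s
Geometry in SI: D = 42.5 mm → 0.0425 m, h = 3.47 mm → 0.00347 m
ΔT_a = T_lim − T_in = 326.5 − 215.6 = 110.9 K
γ̇_max² = ΔT_a·ρ·cp/(η·t_res) = 110.9·1099·1504/(5135·35.6757) = 1000.61 s⁻²
γ̇_max = sqrt(1000.61) = 31.6324 s⁻¹
N_max = γ̇_max·h / (π·D) = 31.6324 · 0.00347 / (π · 0.0425) = 0.822097 rev/s = 49.3258 rpm

value=49.33 rpm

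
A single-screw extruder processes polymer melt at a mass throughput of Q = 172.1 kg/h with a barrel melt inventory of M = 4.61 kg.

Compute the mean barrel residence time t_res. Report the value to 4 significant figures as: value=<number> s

value=96.43 s

Convert throughput: Q = 172.1 kg/h = 172.1/3600 = 0.0478056 kg/s
t_res = M / Q_s = 4.61 ÷ 0.0478056 = 96.4323 s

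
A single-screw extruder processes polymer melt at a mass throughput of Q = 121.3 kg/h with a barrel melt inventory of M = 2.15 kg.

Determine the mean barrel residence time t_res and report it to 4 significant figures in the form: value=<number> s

Q_s = Q / 3600 = 121.3 / 3600 = 0.0336944 kg/s
Mean residence time: t_res = M/Q_s = 2.15 kg / 0.0336944 kg/s = 63.8087 s

value=63.81 s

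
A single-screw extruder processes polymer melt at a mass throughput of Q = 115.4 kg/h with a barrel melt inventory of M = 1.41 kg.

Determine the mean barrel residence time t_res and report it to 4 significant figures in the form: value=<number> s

value=43.99 s

Convert throughput: Q = 115.4 kg/h = 115.4/3600 = 0.0320556 kg/s
Mean residence time: t_res = M/Q_s = 1.41 kg / 0.0320556 kg/s = 43.9861 s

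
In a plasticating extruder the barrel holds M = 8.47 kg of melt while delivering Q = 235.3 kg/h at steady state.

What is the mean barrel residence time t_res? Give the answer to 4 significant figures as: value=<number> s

Throughput in SI: Q_s = 235.3 kg/h ÷ 3600 s/h = 0.0653611 kg/s
Mean residence time: t_res = M/Q_s = 8.47 kg / 0.0653611 kg/s = 129.588 s

value=129.6 s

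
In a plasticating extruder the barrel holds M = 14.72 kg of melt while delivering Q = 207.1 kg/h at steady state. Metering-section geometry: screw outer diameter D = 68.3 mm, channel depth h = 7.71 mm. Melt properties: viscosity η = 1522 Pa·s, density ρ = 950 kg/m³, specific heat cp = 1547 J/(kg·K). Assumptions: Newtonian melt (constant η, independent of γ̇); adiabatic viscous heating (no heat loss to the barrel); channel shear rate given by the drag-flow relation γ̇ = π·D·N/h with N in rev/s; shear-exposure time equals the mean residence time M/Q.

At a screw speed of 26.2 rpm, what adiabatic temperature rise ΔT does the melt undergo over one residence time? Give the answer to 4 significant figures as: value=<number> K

Q_s = Q / 3600 = 207.1 / 3600 = 0.0575278 kg/s
Mean residence time: t_res = M/Q_s = 14.72 kg / 0.0575278 kg/s = 255.876 s
Geometry in metres: D = 68.3 mm → 0.0683 m, h = 7.71 mm → 0.00771 m; screw speed N = 26.2 rpm = 0.436667 rev/s
Shear rate: γ̇ = πDN/h = π·0.0683·0.436667/0.00771 = 12.1525 s⁻¹
ΔT = η·γ̇²·t_res / (ρ·cp) = 1522 · (12.1525)² · 255.876 / (950 · 1547) = 39.1348 K

value=39.13 K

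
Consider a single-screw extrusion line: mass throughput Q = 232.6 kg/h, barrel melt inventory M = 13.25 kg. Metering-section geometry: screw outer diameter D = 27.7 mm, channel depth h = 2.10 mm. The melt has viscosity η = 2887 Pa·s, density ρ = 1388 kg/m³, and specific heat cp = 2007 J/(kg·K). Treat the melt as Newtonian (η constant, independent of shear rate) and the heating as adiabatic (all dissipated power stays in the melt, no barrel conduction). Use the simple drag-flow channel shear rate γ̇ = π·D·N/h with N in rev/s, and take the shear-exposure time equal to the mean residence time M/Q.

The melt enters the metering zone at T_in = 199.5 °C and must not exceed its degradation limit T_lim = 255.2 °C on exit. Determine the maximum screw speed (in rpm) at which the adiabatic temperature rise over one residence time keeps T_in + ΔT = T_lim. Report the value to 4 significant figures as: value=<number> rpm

value=23.44 rpm

Convert throughput: Q = 232.6 kg/h = 232.6/3600 = 0.0646111 kg/s
t_res = M / Q_s = 13.25 / 0.0646111 = 205.073 s
Geometry in SI: D = 27.7 mm → 0.0277 m, h = 2.10 mm → 0.0021 m
ΔT_a = T_lim − T_in = 255.2 − 199.5 = 55.7 K
Invert ΔT = ηγ̇²t_res/(ρcp) for γ̇: γ̇_max² = ΔT_a ρ cp / (η t_res) = 55.7·1388·2007 / (2887·205.073) = 262.082 s⁻²
Take the square root: γ̇_max = √(262.082) = 16.1889 s⁻¹
N_max = γ̇_max h / (πD) = 16.1889·0.0021/(π·0.0277) = 0.390668 rev/s → ×60 = 23.4401 rpm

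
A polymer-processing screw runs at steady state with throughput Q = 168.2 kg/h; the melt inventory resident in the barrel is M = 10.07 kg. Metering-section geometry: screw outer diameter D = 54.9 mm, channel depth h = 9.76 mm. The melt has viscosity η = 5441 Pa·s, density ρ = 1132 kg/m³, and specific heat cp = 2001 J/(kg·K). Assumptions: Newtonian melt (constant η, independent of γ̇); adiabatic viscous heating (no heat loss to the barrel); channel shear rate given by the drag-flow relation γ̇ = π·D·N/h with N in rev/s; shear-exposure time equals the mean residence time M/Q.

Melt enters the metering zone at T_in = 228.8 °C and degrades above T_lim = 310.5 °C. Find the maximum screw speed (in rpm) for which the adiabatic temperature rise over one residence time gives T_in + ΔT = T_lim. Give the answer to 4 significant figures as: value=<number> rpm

Q_s = Q / 3600 = 168.2 / 3600 = 0.0467222 kg/s
Mean residence time: t_res = M/Q_s = 10.07 kg / 0.0467222 kg/s = 215.529 s
Geometry in SI: D = 54.9 mm → 0.0549 m, h = 9.76 mm → 0.00976 m
ΔT_a = T_lim − T_in = 310.5 − 228.8 = 81.7 K
γ̇_max² = ΔT_a·ρ·cp/(η·t_res) = 81.7·1132·2001/(5441·215.529) = 157.809 s⁻²
γ̇_max = sqrt(157.809) = 12.5622 s⁻¹
Solve γ̇ = πDN/h for N: N_max = γ̇_max·h/(π·D) = 12.5622 × 0.00976 / (π × 0.0549) = 0.710875 rev/s = 42.6525 rpm

value=42.65 rpm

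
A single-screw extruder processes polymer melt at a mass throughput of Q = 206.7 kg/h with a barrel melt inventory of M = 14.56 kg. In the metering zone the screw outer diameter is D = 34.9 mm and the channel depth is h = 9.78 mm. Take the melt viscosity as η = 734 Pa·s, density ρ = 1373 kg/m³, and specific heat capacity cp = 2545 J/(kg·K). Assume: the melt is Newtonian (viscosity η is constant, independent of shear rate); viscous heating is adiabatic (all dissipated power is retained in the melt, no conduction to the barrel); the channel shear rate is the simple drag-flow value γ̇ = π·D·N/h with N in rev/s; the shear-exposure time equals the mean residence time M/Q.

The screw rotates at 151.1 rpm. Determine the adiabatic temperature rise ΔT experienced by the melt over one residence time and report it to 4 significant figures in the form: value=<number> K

value=42.46 K

Convert throughput: Q = 206.7 kg/h = 206.7/3600 = 0.0574167 kg/s
t_res = M / Q_s = 14.56 ÷ 0.0574167 = 253.585 s
D = 34.9 mm = 0.0349 m;  h = 9.78 mm = 0.00978 m;  N = 151.1 rpm / 60 = 2.51833 rev/s
γ̇ = π·D·N / h = π · 0.0349 · 2.51833 / 0.00978 = 28.2325 s⁻¹
ΔT = η·γ̇²·t_res/(ρ·cp) = [734 × 28.2325² × 253.585] / [1373 × 2545] = 42.4581 K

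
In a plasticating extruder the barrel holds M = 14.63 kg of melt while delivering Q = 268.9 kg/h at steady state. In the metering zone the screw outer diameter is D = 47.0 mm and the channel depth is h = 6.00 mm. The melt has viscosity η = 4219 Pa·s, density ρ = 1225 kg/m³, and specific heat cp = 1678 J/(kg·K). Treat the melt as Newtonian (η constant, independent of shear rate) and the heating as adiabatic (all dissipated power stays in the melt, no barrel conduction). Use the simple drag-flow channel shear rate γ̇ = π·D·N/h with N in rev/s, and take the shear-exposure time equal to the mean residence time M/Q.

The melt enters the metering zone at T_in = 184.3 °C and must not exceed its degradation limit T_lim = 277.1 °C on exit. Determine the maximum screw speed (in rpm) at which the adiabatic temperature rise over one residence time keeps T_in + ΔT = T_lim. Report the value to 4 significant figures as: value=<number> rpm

value=37.04 rpm

Throughput in SI: Q_s = 268.9 kg/h ÷ 3600 s/h = 0.0746944 kg/s
Mean residence time: t_res = M/Q_s = 14.63 kg / 0.0746944 kg/s = 195.865 s
Geometry in SI: D = 47.0 mm → 0.047 m, h = 6.00 mm → 0.006 m
Allowable rise: ΔT_a = T_lim − T_in = 277.1 − 184.3 = 92.8 K
γ̇_max² = ΔT_a·ρ·cp/(η·t_res) = 92.8·1225·1678/(4219·195.865) = 230.84 s⁻²
Take the square root: γ̇_max = √(230.84) = 15.1934 s⁻¹
N_max = γ̇_max h / (πD) = 15.1934·0.006/(π·0.047) = 0.617389 rev/s → ×60 = 37.0433 rpm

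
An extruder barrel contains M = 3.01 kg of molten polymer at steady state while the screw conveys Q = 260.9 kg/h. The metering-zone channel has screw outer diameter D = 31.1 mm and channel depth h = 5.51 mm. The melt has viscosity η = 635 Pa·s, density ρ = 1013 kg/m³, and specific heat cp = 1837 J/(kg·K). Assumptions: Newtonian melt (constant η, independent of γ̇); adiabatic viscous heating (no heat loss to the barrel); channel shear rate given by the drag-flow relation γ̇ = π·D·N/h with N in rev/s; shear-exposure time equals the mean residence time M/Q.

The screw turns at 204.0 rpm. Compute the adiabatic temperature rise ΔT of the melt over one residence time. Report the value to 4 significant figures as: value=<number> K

value=51.51 K

Q_s = Q / 3600 = 260.9 / 3600 = 0.0724722 kg/s
Mean residence time: t_res = M/Q_s = 3.01 kg / 0.0724722 kg/s = 41.5332 s
D = 31.1 mm = 0.0311 m;  h = 5.51 mm = 0.00551 m;  N = 204.0 rpm / 60 = 3.4 rev/s
γ̇ = π·D·N / h = π · 0.0311 · 3.4 / 0.00551 = 60.2889 s⁻¹
ΔT = η·γ̇²·t_res / (ρ·cp) = 635 · (60.2889)² · 41.5332 / (1013 · 1837) = 51.514 K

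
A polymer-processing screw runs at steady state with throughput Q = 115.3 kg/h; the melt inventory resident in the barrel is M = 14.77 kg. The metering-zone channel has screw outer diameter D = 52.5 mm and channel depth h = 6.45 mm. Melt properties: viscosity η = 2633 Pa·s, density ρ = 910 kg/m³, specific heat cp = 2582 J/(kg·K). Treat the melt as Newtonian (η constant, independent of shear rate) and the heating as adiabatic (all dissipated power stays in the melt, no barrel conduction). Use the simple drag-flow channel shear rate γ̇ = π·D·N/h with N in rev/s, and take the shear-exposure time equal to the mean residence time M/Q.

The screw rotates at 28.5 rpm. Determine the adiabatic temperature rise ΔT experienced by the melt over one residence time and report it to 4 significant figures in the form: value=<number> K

value=76.24 K

Convert throughput: Q = 115.3 kg/h = 115.3/3600 = 0.0320278 kg/s
t_res = M / Q_s = 14.77 / 0.0320278 = 461.162 s
D = 52.5 mm = 0.0525 m;  h = 6.45 mm = 0.00645 m;  N = 28.5 rpm / 60 = 0.475 rev/s
γ̇ = π D N / h = (π)(0.0525)(0.475) / 0.00645 = 12.1463 s⁻¹
ΔT = η·γ̇²·t_res/(ρ·cp) = [2633 × 12.1463² × 461.162] / [910 × 2582] = 76.2418 K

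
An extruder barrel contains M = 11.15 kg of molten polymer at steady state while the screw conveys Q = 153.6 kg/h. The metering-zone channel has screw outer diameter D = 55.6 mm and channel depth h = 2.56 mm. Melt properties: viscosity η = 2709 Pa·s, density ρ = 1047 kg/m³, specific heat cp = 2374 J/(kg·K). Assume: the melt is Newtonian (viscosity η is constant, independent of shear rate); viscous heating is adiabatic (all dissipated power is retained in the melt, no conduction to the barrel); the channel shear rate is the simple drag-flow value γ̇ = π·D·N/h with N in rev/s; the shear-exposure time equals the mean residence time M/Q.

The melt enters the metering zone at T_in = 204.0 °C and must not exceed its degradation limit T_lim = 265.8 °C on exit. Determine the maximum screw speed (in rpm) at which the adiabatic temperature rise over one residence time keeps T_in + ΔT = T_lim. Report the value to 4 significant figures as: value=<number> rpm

value=12.95 rpm

Q_s = Q / 3600 = 153.6 / 3600 = 0.0426667 kg/s
Mean residence time: t_res = M/Q_s = 11.15 kg / 0.0426667 kg/s = 261.328 s
D = 55.6 mm = 0.0556 m;  h = 2.56 mm = 0.00256 m
Allowable rise: ΔT_a = T_lim − T_in = 265.8 − 204.0 = 61.8 K
γ̇_max² = ΔT_a·ρ·cp / (η·t_res) = [61.8 × 1047 × 2374] / [2709 × 261.328] = 216.981 s⁻²
Take the square root: γ̇_max = √(216.981) = 14.7303 s⁻¹
N_max = γ̇_max h / (πD) = 14.7303·0.00256/(π·0.0556) = 0.215887 rev/s → ×60 = 12.9532 rpm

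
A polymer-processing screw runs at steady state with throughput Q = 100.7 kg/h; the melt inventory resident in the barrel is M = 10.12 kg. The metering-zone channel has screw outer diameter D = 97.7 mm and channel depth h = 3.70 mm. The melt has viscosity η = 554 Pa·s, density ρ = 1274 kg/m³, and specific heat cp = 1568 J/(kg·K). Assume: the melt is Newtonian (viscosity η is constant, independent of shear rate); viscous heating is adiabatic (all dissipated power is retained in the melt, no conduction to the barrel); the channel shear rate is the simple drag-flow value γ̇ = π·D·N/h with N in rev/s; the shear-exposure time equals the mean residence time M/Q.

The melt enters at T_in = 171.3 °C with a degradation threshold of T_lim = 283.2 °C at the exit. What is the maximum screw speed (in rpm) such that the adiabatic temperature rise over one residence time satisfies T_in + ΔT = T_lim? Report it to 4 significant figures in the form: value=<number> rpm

value=24.15 rpm

Convert throughput: Q = 100.7 kg/h = 100.7/3600 = 0.0279722 kg/s
Mean residence time: t_res = M/Q_s = 10.12 kg / 0.0279722 kg/s = 361.787 s
D = 97.7 mm = 0.0977 m;  h = 3.70 mm = 0.0037 m
Allowable rise: ΔT_a = T_lim − T_in = 283.2 − 171.3 = 111.9 K
Invert ΔT = ηγ̇²t_res/(ρcp) for γ̇: γ̇_max² = ΔT_a ρ cp / (η t_res) = 111.9·1274·1568 / (554·361.787) = 1115.28 s⁻²
Take the square root: γ̇_max = √(1115.28) = 33.3957 s⁻¹
N_max = γ̇_max h / (πD) = 33.3957·0.0037/(π·0.0977) = 0.402577 rev/s → ×60 = 24.1546 rpm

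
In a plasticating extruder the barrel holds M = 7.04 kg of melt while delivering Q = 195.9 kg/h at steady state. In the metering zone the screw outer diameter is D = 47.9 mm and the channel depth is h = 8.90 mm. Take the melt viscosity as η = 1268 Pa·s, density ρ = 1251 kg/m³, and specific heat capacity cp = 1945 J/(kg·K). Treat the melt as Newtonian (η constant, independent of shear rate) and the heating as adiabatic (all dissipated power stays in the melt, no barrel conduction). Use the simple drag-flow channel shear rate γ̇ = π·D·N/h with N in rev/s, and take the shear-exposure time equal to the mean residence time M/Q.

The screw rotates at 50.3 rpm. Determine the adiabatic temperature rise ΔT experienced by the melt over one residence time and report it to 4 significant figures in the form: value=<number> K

value=13.55 K

Convert throughput: Q = 195.9 kg/h = 195.9/3600 = 0.0544167 kg/s
Mean residence time: t_res = M/Q_s = 7.04 kg / 0.0544167 kg/s = 129.372 s
Convert to SI: D = 0.0479 m, h = 0.0089 m, N = 50.3/60 = 0.838333 rev/s
Shear rate: γ̇ = πDN/h = π·0.0479·0.838333/0.0089 = 14.1746 s⁻¹
ΔT = η·γ̇²·t_res/(ρ·cp) = [1268 × 14.1746² × 129.372] / [1251 × 1945] = 13.5459 K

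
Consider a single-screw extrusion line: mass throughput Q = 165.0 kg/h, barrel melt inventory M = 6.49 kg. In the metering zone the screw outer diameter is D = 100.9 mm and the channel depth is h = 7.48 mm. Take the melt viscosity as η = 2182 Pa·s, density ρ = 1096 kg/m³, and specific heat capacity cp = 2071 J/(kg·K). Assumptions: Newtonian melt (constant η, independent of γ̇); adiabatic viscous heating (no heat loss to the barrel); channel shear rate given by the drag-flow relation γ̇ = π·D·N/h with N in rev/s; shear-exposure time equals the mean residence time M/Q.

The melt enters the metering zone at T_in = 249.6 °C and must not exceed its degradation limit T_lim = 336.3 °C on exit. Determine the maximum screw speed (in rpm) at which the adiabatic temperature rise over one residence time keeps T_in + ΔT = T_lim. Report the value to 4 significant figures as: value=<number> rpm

Convert throughput: Q = 165.0 kg/h = 165.0/3600 = 0.0458333 kg/s
t_res = M / Q_s = 6.49 / 0.0458333 = 141.6 s
Convert to metres: D = 0.1009 m, h = 0.00748 m
ΔT_a = T_lim − T_in = 336.3 °C − 249.6 °C = 86.7 K
γ̇_max² = ΔT_a·ρ·cp / (η·t_res) = [86.7 × 1096 × 2071] / [2182 × 141.6] = 636.93 s⁻²
γ̇_max = √636.93 = 25.2375 s⁻¹
N_max = γ̇_max·h / (π·D) = 25.2375 · 0.00748 / (π · 0.1009) = 0.595534 rev/s = 35.732 rpm

value=35.73 rpm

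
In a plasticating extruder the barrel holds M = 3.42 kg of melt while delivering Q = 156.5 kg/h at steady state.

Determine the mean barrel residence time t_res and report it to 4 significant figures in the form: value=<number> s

value=78.67 s

Q_s = Q / 3600 = 156.5 / 3600 = 0.0434722 kg/s
t_res = M / Q_s = 3.42 / 0.0434722 = 78.6709 s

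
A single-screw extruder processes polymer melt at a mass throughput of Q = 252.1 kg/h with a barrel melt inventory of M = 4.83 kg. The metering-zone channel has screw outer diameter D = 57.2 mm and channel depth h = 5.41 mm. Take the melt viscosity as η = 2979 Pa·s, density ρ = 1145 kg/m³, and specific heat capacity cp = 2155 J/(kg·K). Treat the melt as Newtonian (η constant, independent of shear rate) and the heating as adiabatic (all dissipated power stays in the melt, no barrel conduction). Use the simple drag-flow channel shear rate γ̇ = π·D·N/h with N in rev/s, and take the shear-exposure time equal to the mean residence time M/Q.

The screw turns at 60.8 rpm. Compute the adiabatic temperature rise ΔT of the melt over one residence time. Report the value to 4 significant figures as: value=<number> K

value=94.34 K

Q_s = Q / 3600 = 252.1 / 3600 = 0.0700278 kg/s
t_res = M / Q_s = 4.83 ÷ 0.0700278 = 68.9726 s
Convert to SI: D = 0.0572 m, h = 0.00541 m, N = 60.8/60 = 1.01333 rev/s
γ̇ = π·D·N / h = π · 0.0572 · 1.01333 / 0.00541 = 33.659 s⁻¹
ΔT = η·γ̇²·t_res/(ρ·cp) = [2979 × 33.659² × 68.9726] / [1145 × 2155] = 94.3401 K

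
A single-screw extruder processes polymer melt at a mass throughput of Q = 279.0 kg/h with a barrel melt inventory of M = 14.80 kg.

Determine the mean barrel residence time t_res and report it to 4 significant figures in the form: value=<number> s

Convert throughput: Q = 279.0 kg/h = 279.0/3600 = 0.0775 kg/s
t_res = M / Q_s = 14.80 / 0.0775 = 190.968 s

value=191.0 s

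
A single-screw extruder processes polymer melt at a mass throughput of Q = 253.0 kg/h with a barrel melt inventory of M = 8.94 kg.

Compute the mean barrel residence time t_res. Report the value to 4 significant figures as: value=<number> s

Throughput in SI: Q_s = 253.0 kg/h ÷ 3600 s/h = 0.0702778 kg/s
t_res = M / Q_s = 8.94 / 0.0702778 = 127.209 s

value=127.2 s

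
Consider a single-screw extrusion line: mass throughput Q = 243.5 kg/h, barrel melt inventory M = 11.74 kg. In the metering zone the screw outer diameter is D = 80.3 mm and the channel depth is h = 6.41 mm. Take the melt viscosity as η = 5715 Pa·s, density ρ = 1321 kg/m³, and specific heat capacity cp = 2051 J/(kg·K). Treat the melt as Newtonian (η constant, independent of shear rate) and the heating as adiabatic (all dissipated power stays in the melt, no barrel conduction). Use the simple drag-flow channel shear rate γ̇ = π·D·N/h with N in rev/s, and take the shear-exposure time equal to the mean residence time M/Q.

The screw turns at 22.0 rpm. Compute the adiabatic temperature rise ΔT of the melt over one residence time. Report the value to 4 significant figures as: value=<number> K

Convert throughput: Q = 243.5 kg/h = 243.5/3600 = 0.0676389 kg/s
t_res = M / Q_s = 11.74 / 0.0676389 = 173.569 s
Convert to SI: D = 0.0803 m, h = 0.00641 m, N = 22.0/60 = 0.366667 rev/s
γ̇ = π D N / h = (π)(0.0803)(0.366667) / 0.00641 = 14.4304 s⁻¹
Adiabatic rise: ΔT = η γ̇² t_res / (ρ cp) = 5715·(14.4304)²·173.569 / (1321·2051) = 76.239 K

value=76.24 K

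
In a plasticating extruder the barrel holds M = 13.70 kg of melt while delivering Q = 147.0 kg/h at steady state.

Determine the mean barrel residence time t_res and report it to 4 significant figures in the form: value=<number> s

value=335.5 s

Q_s = Q / 3600 = 147.0 / 3600 = 0.0408333 kg/s
t_res = M / Q_s = 13.70 ÷ 0.0408333 = 335.51 s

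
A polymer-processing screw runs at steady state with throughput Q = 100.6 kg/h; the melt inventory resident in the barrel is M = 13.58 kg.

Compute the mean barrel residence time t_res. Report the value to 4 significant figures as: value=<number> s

value=486.0 s

Convert throughput: Q = 100.6 kg/h = 100.6/3600 = 0.0279444 kg/s
t_res = M / Q_s = 13.58 / 0.0279444 = 485.964 s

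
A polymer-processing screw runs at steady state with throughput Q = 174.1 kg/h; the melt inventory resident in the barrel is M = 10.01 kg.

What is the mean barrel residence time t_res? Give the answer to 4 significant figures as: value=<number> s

Q_s = Q / 3600 = 174.1 / 3600 = 0.0483611 kg/s
Mean residence time: t_res = M/Q_s = 10.01 kg / 0.0483611 kg/s = 206.984 s

value=207.0 s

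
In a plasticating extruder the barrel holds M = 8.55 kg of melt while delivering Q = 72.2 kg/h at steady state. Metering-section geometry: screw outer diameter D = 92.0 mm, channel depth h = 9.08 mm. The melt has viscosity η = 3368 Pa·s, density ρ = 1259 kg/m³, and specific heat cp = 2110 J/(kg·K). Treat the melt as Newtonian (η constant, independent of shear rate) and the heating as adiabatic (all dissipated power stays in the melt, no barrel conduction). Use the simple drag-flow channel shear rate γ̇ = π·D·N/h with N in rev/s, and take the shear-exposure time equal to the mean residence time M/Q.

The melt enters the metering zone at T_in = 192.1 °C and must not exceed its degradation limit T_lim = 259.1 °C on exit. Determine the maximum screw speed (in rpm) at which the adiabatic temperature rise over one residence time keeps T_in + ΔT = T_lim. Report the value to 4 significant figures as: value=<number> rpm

value=20.99 rpm

Q_s = Q / 3600 = 72.2 / 3600 = 0.0200556 kg/s
Mean residence time: t_res = M/Q_s = 8.55 kg / 0.0200556 kg/s = 426.316 s
Geometry in SI: D = 92.0 mm → 0.092 m, h = 9.08 mm → 0.00908 m
Allowable rise: ΔT_a = T_lim − T_in = 259.1 − 192.1 = 67 K
Invert ΔT = ηγ̇²t_res/(ρcp) for γ̇: γ̇_max² = ΔT_a ρ cp / (η t_res) = 67·1259·2110 / (3368·426.316) = 123.959 s⁻²
γ̇_max = sqrt(123.959) = 11.1337 s⁻¹
N_max = γ̇_max h / (πD) = 11.1337·0.00908/(π·0.092) = 0.349774 rev/s → ×60 = 20.9865 rpm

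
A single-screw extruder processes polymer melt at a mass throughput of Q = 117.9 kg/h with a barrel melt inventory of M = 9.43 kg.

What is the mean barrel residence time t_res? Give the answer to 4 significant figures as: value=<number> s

Convert throughput: Q = 117.9 kg/h = 117.9/3600 = 0.03275 kg/s
t_res = M / Q_s = 9.43 / 0.03275 = 287.939 s

value=287.9 s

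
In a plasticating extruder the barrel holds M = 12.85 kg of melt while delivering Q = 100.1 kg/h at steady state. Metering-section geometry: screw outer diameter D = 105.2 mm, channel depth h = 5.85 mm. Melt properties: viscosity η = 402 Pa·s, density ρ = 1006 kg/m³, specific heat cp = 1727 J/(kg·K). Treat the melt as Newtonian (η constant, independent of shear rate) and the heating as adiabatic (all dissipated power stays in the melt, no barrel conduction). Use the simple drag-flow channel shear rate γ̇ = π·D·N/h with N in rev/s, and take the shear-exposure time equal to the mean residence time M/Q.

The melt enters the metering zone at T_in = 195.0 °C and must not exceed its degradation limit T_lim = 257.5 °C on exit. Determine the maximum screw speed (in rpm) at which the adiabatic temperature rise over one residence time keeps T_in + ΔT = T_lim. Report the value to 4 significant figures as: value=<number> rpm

Convert throughput: Q = 100.1 kg/h = 100.1/3600 = 0.0278056 kg/s
Mean residence time: t_res = M/Q_s = 12.85 kg / 0.0278056 kg/s = 462.138 s
Convert to metres: D = 0.1052 m, h = 0.00585 m
Allowable rise: ΔT_a = T_lim − T_in = 257.5 − 195.0 = 62.5 K
γ̇_max² = ΔT_a·ρ·cp / (η·t_res) = [62.5 × 1006 × 1727] / [402 × 462.138] = 584.484 s⁻²
γ̇_max = √584.484 = 24.1761 s⁻¹
N_max = γ̇_max h / (πD) = 24.1761·0.00585/(π·0.1052) = 0.427934 rev/s → ×60 = 25.676 rpm

value=25.68 rpm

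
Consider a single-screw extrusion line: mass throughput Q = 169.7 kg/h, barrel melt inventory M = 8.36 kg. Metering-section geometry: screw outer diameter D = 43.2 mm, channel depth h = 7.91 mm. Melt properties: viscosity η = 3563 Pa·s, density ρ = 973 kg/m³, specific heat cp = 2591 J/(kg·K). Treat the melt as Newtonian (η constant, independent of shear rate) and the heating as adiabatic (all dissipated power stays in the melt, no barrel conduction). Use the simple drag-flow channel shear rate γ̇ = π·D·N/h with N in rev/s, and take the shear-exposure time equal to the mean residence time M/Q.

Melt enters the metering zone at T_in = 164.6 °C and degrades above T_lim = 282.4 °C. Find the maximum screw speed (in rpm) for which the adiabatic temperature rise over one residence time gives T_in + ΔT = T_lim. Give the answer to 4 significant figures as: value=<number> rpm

value=75.81 rpm

Q_s = Q / 3600 = 169.7 / 3600 = 0.0471389 kg/s
t_res = M / Q_s = 8.36 ÷ 0.0471389 = 177.348 s
D = 43.2 mm = 0.0432 m;  h = 7.91 mm = 0.00791 m
Allowable rise: ΔT_a = T_lim − T_in = 282.4 − 164.6 = 117.8 K
Invert ΔT = ηγ̇²t_res/(ρcp) for γ̇: γ̇_max² = ΔT_a ρ cp / (η t_res) = 117.8·973·2591 / (3563·177.348) = 469.984 s⁻²
γ̇_max = √469.984 = 21.6791 s⁻¹
Solve γ̇ = πDN/h for N: N_max = γ̇_max·h/(π·D) = 21.6791 × 0.00791 / (π × 0.0432) = 1.26353 rev/s = 75.8116 rpm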